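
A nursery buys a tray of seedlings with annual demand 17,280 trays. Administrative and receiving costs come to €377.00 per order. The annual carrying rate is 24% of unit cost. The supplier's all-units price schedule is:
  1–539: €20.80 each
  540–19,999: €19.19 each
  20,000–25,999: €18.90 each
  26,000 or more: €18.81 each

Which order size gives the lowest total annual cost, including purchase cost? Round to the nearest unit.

Holding cost per unit per year at price C is H = 0.24·C.
Evaluate total cost at each tier's feasible EOQ or, if the EOQ is below the tier, at the tier's minimum quantity.
Tier 1 (€20.80): EOQ = 1615.5 exceeds tier's upper bound 539, so this tier is dominated.
EOQ at €19.19 = 1682.0 (feasible in tier 2): TC = 17,280×€19.19 + (17,280/1682.0)×377 + (1682.0/2)×0.24×€19.19 = €339,349.61.
EOQ at €18.90 = 1694.8 < 20000, so use break Q=20000: TC = 17,280×€18.90 + (17,280/20000.0)×377 + (20000.0/2)×0.24×€18.90 = €372,277.73.
EOQ at €18.81 = 1698.9 < 26000, so use break Q=26000: TC = 17,280×€18.81 + (17,280/26000.0)×377 + (26000.0/2)×0.24×€18.81 = €383,974.56.
Lowest total cost is €339,349.61 at Q = 1682.0.

Q* ≈ 1,682 trays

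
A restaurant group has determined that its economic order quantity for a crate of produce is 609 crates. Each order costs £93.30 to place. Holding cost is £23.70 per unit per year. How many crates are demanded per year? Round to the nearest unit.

The basic EOQ model gives Q* = √(2DS/H); rearrange for the unknown.
From Q* = √(2DS/H): D = Q*²H / (2S) = 609² × 23.7 / (2 × 93.3) = 47105.465.

D ≈ 47,105 crates per year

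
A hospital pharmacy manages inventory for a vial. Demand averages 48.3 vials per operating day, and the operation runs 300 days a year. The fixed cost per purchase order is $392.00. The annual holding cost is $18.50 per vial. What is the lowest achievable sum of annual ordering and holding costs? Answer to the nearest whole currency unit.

TC* ≈ $14,497

Annual demand D = 48.3 × 300 = 14,490.
The optimal lot size = √(2DS/H) = √(2 × 14,490 × 392 / 18.5) ≈ 783.62.
At the optimum the two cost components are equal, so total cost = 2·(Q*/2)H = Q*·H.
Minimum total = √(2DSH) = √(2 × 14,490 × 392 × 18.5) ≈ 14496.998.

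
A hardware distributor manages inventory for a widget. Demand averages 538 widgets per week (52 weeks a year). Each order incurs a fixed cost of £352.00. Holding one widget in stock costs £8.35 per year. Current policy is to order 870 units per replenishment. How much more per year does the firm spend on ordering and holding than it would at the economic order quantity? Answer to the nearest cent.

Annual demand D = 538 × 52 = 27,976.
EOQ = √(2DS/H) = √(2 × 27,976 × 352 / 8.35) ≈ 1535.80.
Cost at Q* = (D/Q*)S + (Q*/2)H = √(2DSH) ≈ £12,823.97.
Cost at Q = 870: (27,976/870)×352 + (870/2)×8.35 = £11,319.03 + £3,632.25 = £14,951.28.
Excess = £14,951.28 − £12,823.97 = £2,127.31.

Extra cost ≈ £2,127.31 per year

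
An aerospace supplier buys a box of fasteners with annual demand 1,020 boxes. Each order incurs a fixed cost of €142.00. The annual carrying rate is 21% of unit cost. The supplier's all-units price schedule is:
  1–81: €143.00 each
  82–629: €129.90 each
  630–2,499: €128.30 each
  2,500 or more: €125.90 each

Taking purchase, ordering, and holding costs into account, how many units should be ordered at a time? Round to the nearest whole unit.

Holding cost per unit per year at price C is H = 0.21·C.
For each price level, check whether its EOQ is feasible; otherwise the best quantity at that price is the breakpoint.
Tier 1 (€143.00): EOQ = 98.2 exceeds tier's upper bound 81, so this tier is dominated.
EOQ at €129.90 = 103.0 (feasible in tier 2): TC = 1,020×€129.90 + (1,020/103.0)×142 + (103.0/2)×0.21×€129.90 = €135,309.08.
EOQ at €128.30 = 103.7 < 630, so use break Q=630: TC = 1,020×€128.30 + (1,020/630.0)×142 + (630.0/2)×0.21×€128.30 = €139,582.95.
EOQ at €125.90 = 104.7 < 2500, so use break Q=2500: TC = 1,020×€125.90 + (1,020/2500.0)×142 + (2500.0/2)×0.21×€125.90 = €161,524.69.
Lowest total cost is €135,309.08 at Q = 103.0.

Q* ≈ 103 boxes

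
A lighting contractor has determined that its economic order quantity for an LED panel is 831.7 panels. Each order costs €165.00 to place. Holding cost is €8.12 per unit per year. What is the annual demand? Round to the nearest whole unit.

The basic EOQ model gives Q* = √(2DS/H); rearrange for the unknown.
From Q* = √(2DS/H): D = Q*²H / (2S) = 831.7² × 8.12 / (2 × 165) = 17020.625.

D ≈ 17,021 panels per year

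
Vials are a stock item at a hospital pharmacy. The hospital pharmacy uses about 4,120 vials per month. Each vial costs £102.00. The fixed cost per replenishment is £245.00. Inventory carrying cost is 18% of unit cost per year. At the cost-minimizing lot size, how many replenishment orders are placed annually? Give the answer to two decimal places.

Annual demand D = 4,120 × 12 = 49,440.
Holding cost H = 0.18 × £102.00 = £18.3600 per unit per year.
The optimal lot size = √(2DS/H) = √(2 × 49,440 × 245 / 18.36) ≈ 1148.68.
Orders per year = D / Q* = 49,440 / 1148.68 ≈ 43.041.

N ≈ 43.04 orders per year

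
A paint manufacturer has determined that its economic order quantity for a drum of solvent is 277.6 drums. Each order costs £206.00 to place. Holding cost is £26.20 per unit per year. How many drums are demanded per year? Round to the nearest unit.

D ≈ 4,901 drums per year

Invert the EOQ relation Q*² = 2DS/H.
From Q* = √(2DS/H): D = Q*²H / (2S) = 277.6² × 26.2 / (2 × 206) = 4900.529.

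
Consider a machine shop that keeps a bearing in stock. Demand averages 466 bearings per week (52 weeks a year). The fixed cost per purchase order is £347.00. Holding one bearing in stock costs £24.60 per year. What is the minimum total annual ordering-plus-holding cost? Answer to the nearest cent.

Annual demand D = 466 × 52 = 24,232.
The optimal lot size = √(2DS/H) = √(2 × 24,232 × 347 / 24.6) ≈ 826.81.
At Q*, ordering cost (D/Q*)S equals holding cost (Q*/2)H, each = √(DSH/2).
Minimum total = √(2DSH) = √(2 × 24,232 × 347 × 24.6) ≈ 20339.577.

TC* ≈ £20,339.58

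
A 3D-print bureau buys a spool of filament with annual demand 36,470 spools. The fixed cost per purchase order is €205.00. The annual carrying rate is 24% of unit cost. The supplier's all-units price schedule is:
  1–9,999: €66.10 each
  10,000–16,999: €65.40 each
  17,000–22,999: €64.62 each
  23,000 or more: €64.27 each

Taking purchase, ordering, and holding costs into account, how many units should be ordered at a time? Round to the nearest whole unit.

Q* ≈ 971 spools

Holding cost per unit per year at price C is H = 0.24·C.
Evaluate total cost at each tier's feasible EOQ or, if the EOQ is below the tier, at the tier's minimum quantity.
EOQ at €66.10 = 970.9 (feasible in tier 1): TC = 36,470×€66.10 + (36,470/970.9)×205 + (970.9/2)×0.24×€66.10 = €2,426,068.61.
EOQ at €65.40 = 976.0 < 10000, so use break Q=10000: TC = 36,470×€65.40 + (36,470/10000.0)×205 + (10000.0/2)×0.24×€65.40 = €2,464,365.63.
EOQ at €64.62 = 981.9 < 17000, so use break Q=17000: TC = 36,470×€64.62 + (36,470/17000.0)×205 + (17000.0/2)×0.24×€64.62 = €2,488,955.99.
EOQ at €64.27 = 984.6 < 23000, so use break Q=23000: TC = 36,470×€64.27 + (36,470/23000.0)×205 + (23000.0/2)×0.24×€64.27 = €2,521,637.16.
Lowest total cost is €2,426,068.61 at Q = 970.9.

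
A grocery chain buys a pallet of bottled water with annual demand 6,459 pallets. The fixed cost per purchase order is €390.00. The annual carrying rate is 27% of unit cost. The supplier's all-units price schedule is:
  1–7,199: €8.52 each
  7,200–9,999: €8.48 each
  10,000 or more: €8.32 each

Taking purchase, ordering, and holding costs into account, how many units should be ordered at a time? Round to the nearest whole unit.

Holding cost per unit per year at price C is H = 0.27·C.
Candidates are each tier's EOQ (if it falls in that tier) and each price-break quantity.
EOQ at €8.52 = 1479.9 (feasible in tier 1): TC = 6,459×€8.52 + (6,459/1479.9)×390 + (1479.9/2)×0.27×€8.52 = €58,435.01.
EOQ at €8.48 = 1483.4 < 7200, so use break Q=7200: TC = 6,459×€8.48 + (6,459/7200.0)×390 + (7200.0/2)×0.27×€8.48 = €63,364.74.
EOQ at €8.32 = 1497.6 < 10000, so use break Q=10000: TC = 6,459×€8.32 + (6,459/10000.0)×390 + (10000.0/2)×0.27×€8.32 = €65,222.78.
Lowest total cost is €58,435.01 at Q = 1479.9.

Q* ≈ 1,480 pallets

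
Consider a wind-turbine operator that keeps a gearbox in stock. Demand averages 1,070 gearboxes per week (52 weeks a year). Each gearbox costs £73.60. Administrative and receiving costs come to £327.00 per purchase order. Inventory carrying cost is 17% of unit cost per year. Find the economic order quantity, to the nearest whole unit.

Q* ≈ 1,705 gearboxes

Annual demand D = 1,070 × 52 = 55,640.
Holding cost H = 0.17 × £73.60 = £12.5120 per unit per year.
EOQ = √(2DS / H) = √(2 × 55,640 × 327 / 12.512).
= √(36,388,560 / 12.512) = √2,908,292.8389 ≈ 1705.372.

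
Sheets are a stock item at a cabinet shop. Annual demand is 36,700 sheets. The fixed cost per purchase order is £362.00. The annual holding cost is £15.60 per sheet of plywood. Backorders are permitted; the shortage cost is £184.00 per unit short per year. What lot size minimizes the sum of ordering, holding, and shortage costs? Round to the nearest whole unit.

Q* ≈ 1,359 sheets

With planned backorders, Q* = √(2DS/H) · √((H+B)/B).
√(2DS/H) = √(2 × 36,700 × 362 / 15.6) = 1305.089.
√((H+B)/B) = √((15.6+184)/184) = 1.0415.
Q* ≈ 1359.288.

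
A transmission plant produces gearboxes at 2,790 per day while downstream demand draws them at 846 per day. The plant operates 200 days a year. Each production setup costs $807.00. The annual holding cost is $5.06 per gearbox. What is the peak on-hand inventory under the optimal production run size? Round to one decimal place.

I_max ≈ 6,132.3 gearboxes

Annual demand D = 846 × 200 = 169,200.
Production build-up factor (1 − d/p) = 1 − 846/2,790 = 0.6968.
Q* = √(2DS / (H(1 − d/p))) = √(2 × 169,200 × 807 / (5.06 × 0.6968)).
= √(273,088,800 / 3.5257) ≈ 8800.972.
Maximum inventory = Q*(1 − d/p) = 8800.972 × 0.6968 ≈ 6132.290.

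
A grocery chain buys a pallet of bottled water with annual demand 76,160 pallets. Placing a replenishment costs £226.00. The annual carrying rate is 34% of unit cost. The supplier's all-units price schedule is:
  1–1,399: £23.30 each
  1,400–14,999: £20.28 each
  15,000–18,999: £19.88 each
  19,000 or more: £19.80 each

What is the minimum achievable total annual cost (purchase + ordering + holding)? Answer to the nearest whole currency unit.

Holding cost per unit per year at price C is H = 0.34·C.
For each price level, check whether its EOQ is feasible; otherwise the best quantity at that price is the breakpoint.
Tier 1 (£23.30): EOQ = 2084.6 exceeds tier's upper bound 1399, so this tier is dominated.
EOQ at £20.28 = 2234.4 (feasible in tier 2): TC = 76,160×£20.28 + (76,160/2234.4)×226 + (2234.4/2)×0.34×£20.28 = £1,559,931.38.
EOQ at £19.88 = 2256.8 < 15000, so use break Q=15000: TC = 76,160×£19.88 + (76,160/15000.0)×226 + (15000.0/2)×0.34×£19.88 = £1,565,902.28.
EOQ at £19.80 = 2261.3 < 19000, so use break Q=19000: TC = 76,160×£19.80 + (76,160/19000.0)×226 + (19000.0/2)×0.34×£19.80 = £1,572,827.90.
Lowest total cost among the candidates is at Q = 2234.4.

TC* ≈ £1,559,931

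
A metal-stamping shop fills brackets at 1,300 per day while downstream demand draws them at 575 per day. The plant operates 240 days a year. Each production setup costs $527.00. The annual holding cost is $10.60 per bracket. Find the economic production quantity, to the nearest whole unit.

Q* ≈ 4,960 brackets

Annual demand D = 575 × 240 = 138,000.
Production build-up factor (1 − d/p) = 1 − 575/1,300 = 0.5577.
Q* = √(2DS / (H(1 − d/p))) = √(2 × 138,000 × 527 / (10.6 × 0.5577)).
= √(145,452,000 / 5.9115) ≈ 4960.319.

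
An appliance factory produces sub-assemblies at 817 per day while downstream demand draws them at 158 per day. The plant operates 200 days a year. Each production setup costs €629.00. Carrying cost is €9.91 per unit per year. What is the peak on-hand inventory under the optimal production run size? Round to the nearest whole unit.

I_max ≈ 1,799 sub-assemblies

Annual demand D = 158 × 200 = 31,600.
Production build-up factor (1 − d/p) = 1 − 158/817 = 0.8066.
Q* = √(2DS / (H(1 − d/p))) = √(2 × 31,600 × 629 / (9.91 × 0.8066)).
= √(39,752,800 / 7.9935) ≈ 2230.054.
Maximum inventory = Q*(1 − d/p) = 2230.054 × 0.8066 ≈ 1798.783.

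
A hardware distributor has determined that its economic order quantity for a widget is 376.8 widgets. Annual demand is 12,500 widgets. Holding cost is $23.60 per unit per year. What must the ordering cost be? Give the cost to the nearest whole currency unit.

S ≈ $134

Squaring Q* = √(2DS/H) gives Q*² = 2DS/H.
From Q* = √(2DS/H): S = Q*²H / (2D) = 376.8² × 23.6 / (2 × 12,500) = 134.0275.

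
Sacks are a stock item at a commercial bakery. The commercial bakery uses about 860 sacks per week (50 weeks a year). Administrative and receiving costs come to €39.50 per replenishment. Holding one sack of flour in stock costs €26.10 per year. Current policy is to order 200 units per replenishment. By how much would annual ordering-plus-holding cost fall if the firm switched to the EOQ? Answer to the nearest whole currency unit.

Extra cost ≈ €1,686 per year

Annual demand D = 860 × 50 = 43,000.
EOQ = √(2DS/H) = √(2 × 43,000 × 39.5 / 26.1) ≈ 360.77.
Cost at Q* = (D/Q*)S + (Q*/2)H = √(2DSH) ≈ €9,416.03.
Cost at Q = 200: (43,000/200)×39.5 + (200/2)×26.1 = €8,492.50 + €2,610.00 = €11,102.50.
Excess = €11,102.50 − €9,416.03 = €1,686.47.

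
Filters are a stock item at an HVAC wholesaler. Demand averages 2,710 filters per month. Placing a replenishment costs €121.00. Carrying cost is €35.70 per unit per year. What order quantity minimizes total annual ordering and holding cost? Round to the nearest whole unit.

Annual demand D = 2,710 × 12 = 32,520.
EOQ = √(2DS / H) = √(2 × 32,520 × 121 / 35.7).
= √(7,869,840 / 35.7) = √220,443.6975 ≈ 469.514.

Q* ≈ 470 filters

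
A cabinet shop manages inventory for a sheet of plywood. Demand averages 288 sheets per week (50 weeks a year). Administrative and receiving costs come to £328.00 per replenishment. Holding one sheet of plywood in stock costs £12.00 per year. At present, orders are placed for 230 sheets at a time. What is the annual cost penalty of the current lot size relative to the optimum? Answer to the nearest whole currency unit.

Annual demand D = 288 × 50 = 14,400.
EOQ = √(2DS/H) = √(2 × 14,400 × 328 / 12) ≈ 887.24.
Cost at Q* = (D/Q*)S + (Q*/2)H = √(2DSH) ≈ £10,646.92.
Cost at Q = 230: (14,400/230)×328 + (230/2)×12 = £20,535.65 + £1,380.00 = £21,915.65.
Excess = £21,915.65 − £10,646.92 = £11,268.74.

Extra cost ≈ £11,269 per year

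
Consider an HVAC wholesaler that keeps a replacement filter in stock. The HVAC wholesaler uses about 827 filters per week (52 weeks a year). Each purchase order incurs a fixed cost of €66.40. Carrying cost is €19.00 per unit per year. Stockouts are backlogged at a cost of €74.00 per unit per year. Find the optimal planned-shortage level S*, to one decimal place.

S* ≈ 125.6 filters

Annual demand D = 827 × 52 = 43,004.
With planned backorders, Q* = √(2DS/H) · √((H+B)/B).
√(2DS/H) = √(2 × 43,004 × 66.4 / 19) = 548.248.
√((H+B)/B) = √((19+74)/74) = 1.1211.
Q* ≈ 614.614.
S* = Q* · H/(H+B) = 614.614 × 19/93 ≈ 125.566.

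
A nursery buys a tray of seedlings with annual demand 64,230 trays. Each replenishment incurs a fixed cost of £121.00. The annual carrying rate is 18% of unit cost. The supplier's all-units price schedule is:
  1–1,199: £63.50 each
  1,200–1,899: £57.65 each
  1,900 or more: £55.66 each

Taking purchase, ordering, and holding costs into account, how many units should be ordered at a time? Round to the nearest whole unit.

Holding cost per unit per year at price C is H = 0.18·C.
Evaluate total cost at each tier's feasible EOQ or, if the EOQ is below the tier, at the tier's minimum quantity.
EOQ at £63.50 = 1166.1 (feasible in tier 1): TC = 64,230×£63.50 + (64,230/1166.1)×121 + (1166.1/2)×0.18×£63.50 = £4,091,934.07.
EOQ at £57.65 = 1223.9 (feasible in tier 2): TC = 64,230×£57.65 + (64,230/1223.9)×121 + (1223.9/2)×0.18×£57.65 = £3,715,559.76.
EOQ at £55.66 = 1245.6 < 1900, so use break Q=1900: TC = 64,230×£55.66 + (64,230/1900.0)×121 + (1900.0/2)×0.18×£55.66 = £3,588,650.10.
Lowest total cost is £3,588,650.10 at Q = 1900.0.

Q* ≈ 1,900 trays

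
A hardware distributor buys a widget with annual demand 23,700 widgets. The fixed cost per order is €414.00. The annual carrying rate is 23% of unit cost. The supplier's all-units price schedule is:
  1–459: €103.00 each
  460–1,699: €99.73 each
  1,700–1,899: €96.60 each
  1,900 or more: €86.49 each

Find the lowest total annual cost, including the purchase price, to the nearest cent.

TC* ≈ €2,073,875.17

Holding cost per unit per year at price C is H = 0.23·C.
For each price level, check whether its EOQ is feasible; otherwise the best quantity at that price is the breakpoint.
Tier 1 (€103.00): EOQ = 910.1 exceeds tier's upper bound 459, so this tier is dominated.
EOQ at €99.73 = 924.9 (feasible in tier 2): TC = 23,700×€99.73 + (23,700/924.9)×414 + (924.9/2)×0.23×€99.73 = €2,384,817.13.
EOQ at €96.60 = 939.8 < 1700, so use break Q=1700: TC = 23,700×€96.60 + (23,700/1700.0)×414 + (1700.0/2)×0.23×€96.60 = €2,314,076.95.
EOQ at €86.49 = 993.2 < 1900, so use break Q=1900: TC = 23,700×€86.49 + (23,700/1900.0)×414 + (1900.0/2)×0.23×€86.49 = €2,073,875.17.
Lowest total cost among the candidates is at Q = 1900.0.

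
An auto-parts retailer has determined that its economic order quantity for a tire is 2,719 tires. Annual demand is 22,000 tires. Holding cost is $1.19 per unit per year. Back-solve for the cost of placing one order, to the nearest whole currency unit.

S ≈ $200

Squaring Q* = √(2DS/H) gives Q*² = 2DS/H.
From Q* = √(2DS/H): S = Q*²H / (2D) = 2,719² × 1.19 / (2 × 22,000) = 199.9460.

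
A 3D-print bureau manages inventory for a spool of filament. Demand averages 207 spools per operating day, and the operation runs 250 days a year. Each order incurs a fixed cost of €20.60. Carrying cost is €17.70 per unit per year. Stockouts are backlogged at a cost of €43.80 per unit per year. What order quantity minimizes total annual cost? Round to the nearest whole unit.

Q* ≈ 411 spools

Annual demand D = 207 × 250 = 51,750.
With planned backorders, Q* = √(2DS/H) · √((H+B)/B).
√(2DS/H) = √(2 × 51,750 × 20.6 / 17.7) = 347.070.
√((H+B)/B) = √((17.7+43.8)/43.8) = 1.1850.
Q* ≈ 411.261.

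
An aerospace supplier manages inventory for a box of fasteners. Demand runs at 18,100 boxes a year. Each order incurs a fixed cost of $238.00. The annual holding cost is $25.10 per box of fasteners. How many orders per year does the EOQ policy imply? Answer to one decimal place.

Q* = √(2DS/H) = √(2 × 18,100 × 238 / 25.1) ≈ 585.88.
Orders per year = D / Q* = 18,100 / 585.88 ≈ 30.894.

N ≈ 30.9 orders per year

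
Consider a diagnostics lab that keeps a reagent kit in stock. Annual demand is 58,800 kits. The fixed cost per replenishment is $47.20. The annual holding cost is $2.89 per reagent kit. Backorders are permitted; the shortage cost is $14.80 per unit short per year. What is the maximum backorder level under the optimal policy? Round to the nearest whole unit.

With planned backorders, Q* = √(2DS/H) · √((H+B)/B).
√(2DS/H) = √(2 × 58,800 × 47.2 / 2.89) = 1385.880.
√((H+B)/B) = √((2.89+14.8)/14.8) = 1.0933.
Q* ≈ 1515.161.
S* = Q* · H/(H+B) = 1515.161 × 2.89/17.69 ≈ 247.531.

S* ≈ 248 kits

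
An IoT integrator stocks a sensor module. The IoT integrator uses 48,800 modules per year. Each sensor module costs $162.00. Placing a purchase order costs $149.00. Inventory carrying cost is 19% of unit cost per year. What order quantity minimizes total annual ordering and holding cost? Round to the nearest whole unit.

Q* ≈ 687 modules

Holding cost H = 0.19 × $162.00 = $30.7800 per unit per year.
EOQ = √(2DS / H) = √(2 × 48,800 × 149 / 30.78).
= √(14,542,400 / 30.78) = √472,462.6381 ≈ 687.359.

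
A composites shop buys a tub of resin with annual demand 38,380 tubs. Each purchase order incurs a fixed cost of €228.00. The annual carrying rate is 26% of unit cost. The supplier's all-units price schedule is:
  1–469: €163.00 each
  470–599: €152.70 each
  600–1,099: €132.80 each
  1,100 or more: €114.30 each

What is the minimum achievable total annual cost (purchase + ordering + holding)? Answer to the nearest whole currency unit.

TC* ≈ €4,411,134

Holding cost per unit per year at price C is H = 0.26·C.
For each price level, check whether its EOQ is feasible; otherwise the best quantity at that price is the breakpoint.
Tier 1 (€163.00): EOQ = 642.6 exceeds tier's upper bound 469, so this tier is dominated.
Tier 2 (€152.70): EOQ = 663.9 exceeds tier's upper bound 599, so this tier is dominated.
EOQ at €132.80 = 711.9 (feasible in tier 3): TC = 38,380×€132.80 + (38,380/711.9)×228 + (711.9/2)×0.26×€132.80 = €5,121,446.19.
EOQ at €114.30 = 767.4 < 1100, so use break Q=1100: TC = 38,380×€114.30 + (38,380/1100.0)×228 + (1100.0/2)×0.26×€114.30 = €4,411,134.03.
Lowest total cost among the candidates is at Q = 1100.0.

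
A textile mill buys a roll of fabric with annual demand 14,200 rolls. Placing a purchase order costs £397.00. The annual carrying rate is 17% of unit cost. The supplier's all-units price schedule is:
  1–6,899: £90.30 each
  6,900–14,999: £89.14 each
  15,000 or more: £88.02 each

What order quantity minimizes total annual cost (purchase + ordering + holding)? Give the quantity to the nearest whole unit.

Q* ≈ 857 rolls

Holding cost per unit per year at price C is H = 0.17·C.
Evaluate total cost at each tier's feasible EOQ or, if the EOQ is below the tier, at the tier's minimum quantity.
EOQ at £90.30 = 857.0 (feasible in tier 1): TC = 14,200×£90.30 + (14,200/857.0)×397 + (857.0/2)×0.17×£90.30 = £1,295,415.97.
EOQ at £89.14 = 862.6 < 6900, so use break Q=6900: TC = 14,200×£89.14 + (14,200/6900.0)×397 + (6900.0/2)×0.17×£89.14 = £1,318,885.62.
EOQ at £88.02 = 868.0 < 15000, so use break Q=15000: TC = 14,200×£88.02 + (14,200/15000.0)×397 + (15000.0/2)×0.17×£88.02 = £1,362,485.33.
Lowest total cost is £1,295,415.97 at Q = 857.0.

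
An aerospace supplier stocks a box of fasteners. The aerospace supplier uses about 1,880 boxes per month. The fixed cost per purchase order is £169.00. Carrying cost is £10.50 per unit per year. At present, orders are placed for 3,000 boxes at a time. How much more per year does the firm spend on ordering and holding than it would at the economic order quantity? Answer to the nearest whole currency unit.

Annual demand D = 1,880 × 12 = 22,560.
EOQ = √(2DS/H) = √(2 × 22,560 × 169 / 10.5) ≈ 852.18.
Cost at Q* = (D/Q*)S + (Q*/2)H = √(2DSH) ≈ £8,947.93.
Cost at Q = 3,000: (22,560/3,000)×169 + (3,000/2)×10.5 = £1,270.88 + £15,750.00 = £17,020.88.
Excess = £17,020.88 − £8,947.93 = £8,072.95.

Extra cost ≈ £8,073 per year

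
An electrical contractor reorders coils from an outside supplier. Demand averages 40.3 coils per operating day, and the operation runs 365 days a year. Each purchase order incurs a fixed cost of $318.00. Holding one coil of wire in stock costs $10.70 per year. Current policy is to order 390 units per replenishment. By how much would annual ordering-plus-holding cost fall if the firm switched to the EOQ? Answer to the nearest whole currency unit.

Annual demand D = 40.3 × 365 = 14,709.5.
EOQ = √(2DS/H) = √(2 × 14,709.5 × 318 / 10.7) ≈ 935.05.
Cost at Q* = (D/Q*)S + (Q*/2)H = √(2DSH) ≈ $10,005.05.
Cost at Q = 390: (14,709.5/390)×318 + (390/2)×10.7 = $11,993.90 + $2,086.50 = $14,080.40.
Excess = $14,080.40 − $10,005.05 = $4,075.35.

Extra cost ≈ $4,075 per year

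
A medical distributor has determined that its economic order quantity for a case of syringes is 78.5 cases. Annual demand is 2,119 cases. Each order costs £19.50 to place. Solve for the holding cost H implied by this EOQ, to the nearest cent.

The basic EOQ model gives Q* = √(2DS/H); rearrange for the unknown.
From Q* = √(2DS/H): H = 2DS / Q*² = 2 × 2,119 × 19.5 / 78.5² = 13.4108.

H ≈ £13.41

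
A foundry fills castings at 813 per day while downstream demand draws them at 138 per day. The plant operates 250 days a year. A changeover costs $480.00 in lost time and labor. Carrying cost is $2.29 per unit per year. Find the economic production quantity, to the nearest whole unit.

Annual demand D = 138 × 250 = 34,500.
Production build-up factor (1 − d/p) = 1 − 138/813 = 0.8303.
Q* = √(2DS / (H(1 − d/p))) = √(2 × 34,500 × 480 / (2.29 × 0.8303)).
= √(33,120,000 / 1.9013) ≈ 4173.696.

Q* ≈ 4,174 castings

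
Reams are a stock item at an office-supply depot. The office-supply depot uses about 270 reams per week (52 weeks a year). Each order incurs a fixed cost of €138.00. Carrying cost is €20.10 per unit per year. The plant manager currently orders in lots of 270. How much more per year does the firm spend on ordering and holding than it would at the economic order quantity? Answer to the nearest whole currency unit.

Extra cost ≈ €1,064 per year

Annual demand D = 270 × 52 = 14,040.
EOQ = √(2DS/H) = √(2 × 14,040 × 138 / 20.1) ≈ 439.08.
Cost at Q* = (D/Q*)S + (Q*/2)H = √(2DSH) ≈ €8,825.44.
Cost at Q = 270: (14,040/270)×138 + (270/2)×20.1 = €7,176.00 + €2,713.50 = €9,889.50.
Excess = €9,889.50 − €8,825.44 = €1,064.06.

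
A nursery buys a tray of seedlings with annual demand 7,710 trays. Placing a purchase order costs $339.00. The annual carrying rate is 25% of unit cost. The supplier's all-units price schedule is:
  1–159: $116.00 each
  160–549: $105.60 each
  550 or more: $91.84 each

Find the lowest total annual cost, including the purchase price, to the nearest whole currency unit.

Holding cost per unit per year at price C is H = 0.25·C.
For each price level, check whether its EOQ is feasible; otherwise the best quantity at that price is the breakpoint.
Tier 1 ($116.00): EOQ = 424.6 exceeds tier's upper bound 159, so this tier is dominated.
EOQ at $105.60 = 445.0 (feasible in tier 2): TC = 7,710×$105.60 + (7,710/445.0)×339 + (445.0/2)×0.25×$105.60 = $825,923.46.
EOQ at $91.84 = 477.2 < 550, so use break Q=550: TC = 7,710×$91.84 + (7,710/550.0)×339 + (550.0/2)×0.25×$91.84 = $719,152.56.
Lowest total cost among the candidates is at Q = 550.0.

TC* ≈ $719,153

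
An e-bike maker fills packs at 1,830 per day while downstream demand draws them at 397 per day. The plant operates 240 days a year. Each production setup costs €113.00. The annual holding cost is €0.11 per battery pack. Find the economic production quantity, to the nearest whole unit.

Annual demand D = 397 × 240 = 95,280.
Production build-up factor (1 − d/p) = 1 − 397/1,830 = 0.7831.
Q* = √(2DS / (H(1 − d/p))) = √(2 × 95,280 × 113 / (0.11 × 0.7831)).
= √(21,533,280 / 0.0861) ≈ 15811.068.

Q* ≈ 15,811 packs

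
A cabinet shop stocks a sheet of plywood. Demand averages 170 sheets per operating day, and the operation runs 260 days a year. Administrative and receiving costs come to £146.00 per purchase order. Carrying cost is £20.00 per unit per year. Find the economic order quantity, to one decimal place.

Annual demand D = 170 × 260 = 44,200.
EOQ = √(2DS / H) = √(2 × 44,200 × 146 / 20).
= √(12,906,400 / 20) = √645,320 ≈ 803.318.

Q* ≈ 803.3 sheets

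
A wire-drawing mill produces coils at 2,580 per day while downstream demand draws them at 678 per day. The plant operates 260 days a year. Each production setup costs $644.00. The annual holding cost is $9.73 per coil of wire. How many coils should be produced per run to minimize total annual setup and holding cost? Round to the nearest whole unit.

Annual demand D = 678 × 260 = 176,280.
Production build-up factor (1 − d/p) = 1 − 678/2,580 = 0.7372.
Q* = √(2DS / (H(1 − d/p))) = √(2 × 176,280 × 644 / (9.73 × 0.7372)).
= √(227,048,640 / 7.173) ≈ 5626.102.

Q* ≈ 5,626 coils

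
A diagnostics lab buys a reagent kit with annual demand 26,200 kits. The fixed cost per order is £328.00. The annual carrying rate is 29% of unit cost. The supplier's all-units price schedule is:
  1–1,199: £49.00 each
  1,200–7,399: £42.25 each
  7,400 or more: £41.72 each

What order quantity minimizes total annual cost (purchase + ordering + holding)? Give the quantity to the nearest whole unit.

Q* ≈ 1,200 kits

Holding cost per unit per year at price C is H = 0.29·C.
For each price level, check whether its EOQ is feasible; otherwise the best quantity at that price is the breakpoint.
EOQ at £49.00 = 1099.8 (feasible in tier 1): TC = 26,200×£49.00 + (26,200/1099.8)×328 + (1099.8/2)×0.29×£49.00 = £1,299,427.86.
EOQ at £42.25 = 1184.4 < 1200, so use break Q=1200: TC = 26,200×£42.25 + (26,200/1200.0)×328 + (1200.0/2)×0.29×£42.25 = £1,121,462.83.
EOQ at £41.72 = 1191.9 < 7400, so use break Q=7400: TC = 26,200×£41.72 + (26,200/7400.0)×328 + (7400.0/2)×0.29×£41.72 = £1,138,990.86.
Lowest total cost is £1,121,462.83 at Q = 1200.0.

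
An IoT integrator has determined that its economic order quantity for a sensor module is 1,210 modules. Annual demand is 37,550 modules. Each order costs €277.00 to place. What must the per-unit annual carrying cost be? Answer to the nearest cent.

Invert the EOQ relation Q*² = 2DS/H.
From Q* = √(2DS/H): H = 2DS / Q*² = 2 × 37,550 × 277 / 1,210² = 14.2085.

H ≈ €14.21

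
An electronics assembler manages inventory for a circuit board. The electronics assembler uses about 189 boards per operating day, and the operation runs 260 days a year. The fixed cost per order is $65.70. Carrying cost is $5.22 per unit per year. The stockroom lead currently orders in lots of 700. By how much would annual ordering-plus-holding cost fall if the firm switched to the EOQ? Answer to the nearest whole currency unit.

Annual demand D = 189 × 260 = 49,140.
EOQ = √(2DS/H) = √(2 × 49,140 × 65.7 / 5.22) ≈ 1112.19.
Cost at Q* = (D/Q*)S + (Q*/2)H = √(2DSH) ≈ $5,805.65.
Cost at Q = 700: (49,140/700)×65.7 + (700/2)×5.22 = $4,612.14 + $1,827.00 = $6,439.14.
Excess = $6,439.14 − $5,805.65 = $633.49.

Extra cost ≈ $633 per year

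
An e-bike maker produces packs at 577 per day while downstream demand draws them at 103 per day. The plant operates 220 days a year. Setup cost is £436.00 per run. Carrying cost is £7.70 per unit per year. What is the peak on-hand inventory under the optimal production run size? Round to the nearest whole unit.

Annual demand D = 103 × 220 = 22,660.
Production build-up factor (1 − d/p) = 1 − 103/577 = 0.8215.
Q* = √(2DS / (H(1 − d/p))) = √(2 × 22,660 × 436 / (7.7 × 0.8215)).
= √(19,759,520 / 6.3255) ≈ 1767.427.
Maximum inventory = Q*(1 − d/p) = 1767.427 × 0.8215 ≈ 1451.925.

I_max ≈ 1,452 packs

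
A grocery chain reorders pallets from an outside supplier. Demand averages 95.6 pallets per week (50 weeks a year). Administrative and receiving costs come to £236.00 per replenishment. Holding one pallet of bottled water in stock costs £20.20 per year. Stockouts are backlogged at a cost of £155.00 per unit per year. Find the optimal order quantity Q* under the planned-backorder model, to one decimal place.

Q* ≈ 355.3 pallets

Annual demand D = 95.6 × 50 = 4,780.
With planned backorders, Q* = √(2DS/H) · √((H+B)/B).
√(2DS/H) = √(2 × 4,780 × 236 / 20.2) = 334.202.
√((H+B)/B) = √((20.2+155)/155) = 1.0632.
Q* ≈ 355.312.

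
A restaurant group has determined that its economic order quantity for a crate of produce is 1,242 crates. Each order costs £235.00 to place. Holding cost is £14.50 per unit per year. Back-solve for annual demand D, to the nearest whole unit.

The basic EOQ model gives Q* = √(2DS/H); rearrange for the unknown.
From Q* = √(2DS/H): D = Q*²H / (2S) = 1,242² × 14.5 / (2 × 235) = 47589.740.

D ≈ 47,590 crates per year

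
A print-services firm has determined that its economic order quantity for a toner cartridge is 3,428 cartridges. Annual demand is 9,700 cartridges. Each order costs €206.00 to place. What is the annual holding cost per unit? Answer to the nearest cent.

H ≈ €0.34

Invert the EOQ relation Q*² = 2DS/H.
From Q* = √(2DS/H): H = 2DS / Q*² = 2 × 9,700 × 206 / 3,428² = 0.3401.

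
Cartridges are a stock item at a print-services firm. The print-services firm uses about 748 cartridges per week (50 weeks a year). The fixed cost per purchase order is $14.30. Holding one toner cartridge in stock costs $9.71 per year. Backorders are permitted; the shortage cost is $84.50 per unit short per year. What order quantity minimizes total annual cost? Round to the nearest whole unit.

Q* ≈ 350 cartridges

Annual demand D = 748 × 50 = 37,400.
With planned backorders, Q* = √(2DS/H) · √((H+B)/B).
√(2DS/H) = √(2 × 37,400 × 14.3 / 9.71) = 331.901.
√((H+B)/B) = √((9.71+84.5)/84.5) = 1.0559.
Q* ≈ 350.453.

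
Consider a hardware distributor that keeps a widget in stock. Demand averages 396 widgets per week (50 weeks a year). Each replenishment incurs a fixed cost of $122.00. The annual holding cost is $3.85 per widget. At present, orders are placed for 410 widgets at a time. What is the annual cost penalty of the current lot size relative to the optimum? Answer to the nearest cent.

Extra cost ≈ $2,368.17 per year

Annual demand D = 396 × 50 = 19,800.
EOQ = √(2DS/H) = √(2 × 19,800 × 122 / 3.85) ≈ 1120.20.
Cost at Q* = (D/Q*)S + (Q*/2)H = √(2DSH) ≈ $4,312.79.
Cost at Q = 410: (19,800/410)×122 + (410/2)×3.85 = $5,891.71 + $789.25 = $6,680.96.
Excess = $6,680.96 − $4,312.79 = $2,368.17.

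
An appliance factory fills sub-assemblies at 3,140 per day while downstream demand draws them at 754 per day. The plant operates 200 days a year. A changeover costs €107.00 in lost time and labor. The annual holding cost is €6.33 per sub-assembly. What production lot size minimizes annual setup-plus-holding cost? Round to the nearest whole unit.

Q* ≈ 2,590 sub-assemblies

Annual demand D = 754 × 200 = 150,800.
Production build-up factor (1 − d/p) = 1 − 754/3,140 = 0.7599.
Q* = √(2DS / (H(1 − d/p))) = √(2 × 150,800 × 107 / (6.33 × 0.7599)).
= √(32,271,200 / 4.81) ≈ 2590.212.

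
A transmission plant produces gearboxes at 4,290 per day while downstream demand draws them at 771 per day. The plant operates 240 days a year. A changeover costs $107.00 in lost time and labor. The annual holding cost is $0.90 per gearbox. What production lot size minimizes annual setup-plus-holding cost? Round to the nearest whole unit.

Q* ≈ 7,324 gearboxes

Annual demand D = 771 × 240 = 185,040.
Production build-up factor (1 − d/p) = 1 − 771/4,290 = 0.8203.
Q* = √(2DS / (H(1 − d/p))) = √(2 × 185,040 × 107 / (0.9 × 0.8203)).
= √(39,598,560 / 0.7383) ≈ 7323.817.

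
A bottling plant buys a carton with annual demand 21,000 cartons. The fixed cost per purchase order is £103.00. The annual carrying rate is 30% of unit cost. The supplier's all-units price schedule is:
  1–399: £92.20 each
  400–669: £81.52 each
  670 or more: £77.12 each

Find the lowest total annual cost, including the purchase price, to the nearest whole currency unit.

TC* ≈ £1,630,499

Holding cost per unit per year at price C is H = 0.30·C.
Evaluate total cost at each tier's feasible EOQ or, if the EOQ is below the tier, at the tier's minimum quantity.
EOQ at £92.20 = 395.5 (feasible in tier 1): TC = 21,000×£92.20 + (21,000/395.5)×103 + (395.5/2)×0.30×£92.20 = £1,947,138.79.
EOQ at £81.52 = 420.6 (feasible in tier 2): TC = 21,000×£81.52 + (21,000/420.6)×103 + (420.6/2)×0.30×£81.52 = £1,722,205.75.
EOQ at £77.12 = 432.4 < 670, so use break Q=670: TC = 21,000×£77.12 + (21,000/670.0)×103 + (670.0/2)×0.30×£77.12 = £1,630,498.92.
Lowest total cost among the candidates is at Q = 670.0.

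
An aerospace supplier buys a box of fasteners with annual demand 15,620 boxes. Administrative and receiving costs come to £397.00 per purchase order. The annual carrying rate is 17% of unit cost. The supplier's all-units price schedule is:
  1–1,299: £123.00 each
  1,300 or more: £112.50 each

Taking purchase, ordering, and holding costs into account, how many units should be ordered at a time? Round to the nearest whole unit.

Q* ≈ 1,300 boxes

Holding cost per unit per year at price C is H = 0.17·C.
Evaluate total cost at each tier's feasible EOQ or, if the EOQ is below the tier, at the tier's minimum quantity.
EOQ at £123.00 = 770.1 (feasible in tier 1): TC = 15,620×£123.00 + (15,620/770.1)×397 + (770.1/2)×0.17×£123.00 = £1,937,363.78.
EOQ at £112.50 = 805.3 < 1300, so use break Q=1300: TC = 15,620×£112.50 + (15,620/1300.0)×397 + (1300.0/2)×0.17×£112.50 = £1,774,451.36.
Lowest total cost is £1,774,451.36 at Q = 1300.0.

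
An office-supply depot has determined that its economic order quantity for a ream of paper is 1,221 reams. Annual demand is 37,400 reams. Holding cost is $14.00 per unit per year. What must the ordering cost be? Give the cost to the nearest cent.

Invert the EOQ relation Q*² = 2DS/H.
From Q* = √(2DS/H): S = Q*²H / (2D) = 1,221² × 14 / (2 × 37,400) = 279.0344.

S ≈ $279.03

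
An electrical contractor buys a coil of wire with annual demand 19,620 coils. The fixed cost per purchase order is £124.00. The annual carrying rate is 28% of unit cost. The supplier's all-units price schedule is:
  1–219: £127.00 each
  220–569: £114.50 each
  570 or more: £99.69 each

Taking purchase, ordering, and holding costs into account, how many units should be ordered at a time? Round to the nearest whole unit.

Holding cost per unit per year at price C is H = 0.28·C.
Candidates are each tier's EOQ (if it falls in that tier) and each price-break quantity.
Tier 1 (£127.00): EOQ = 369.9 exceeds tier's upper bound 219, so this tier is dominated.
EOQ at £114.50 = 389.6 (feasible in tier 2): TC = 19,620×£114.50 + (19,620/389.6)×124 + (389.6/2)×0.28×£114.50 = £2,258,979.85.
EOQ at £99.69 = 417.5 < 570, so use break Q=570: TC = 19,620×£99.69 + (19,620/570.0)×124 + (570.0/2)×0.28×£99.69 = £1,968,141.27.
Lowest total cost is £1,968,141.27 at Q = 570.0.

Q* ≈ 570 coils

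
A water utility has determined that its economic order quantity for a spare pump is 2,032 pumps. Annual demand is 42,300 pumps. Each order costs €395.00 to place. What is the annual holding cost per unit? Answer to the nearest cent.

H ≈ €8.09

Invert the EOQ relation Q*² = 2DS/H.
From Q* = √(2DS/H): H = 2DS / Q*² = 2 × 42,300 × 395 / 2,032² = 8.0932.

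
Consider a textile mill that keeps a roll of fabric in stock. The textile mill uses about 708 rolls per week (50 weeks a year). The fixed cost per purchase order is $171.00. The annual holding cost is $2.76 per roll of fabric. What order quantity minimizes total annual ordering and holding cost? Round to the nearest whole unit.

Q* ≈ 2,094 rolls

Annual demand D = 708 × 50 = 35,400.
EOQ = √(2DS / H) = √(2 × 35,400 × 171 / 2.76).
= √(12,106,800 / 2.76) = √4,386,521.7391 ≈ 2094.402.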